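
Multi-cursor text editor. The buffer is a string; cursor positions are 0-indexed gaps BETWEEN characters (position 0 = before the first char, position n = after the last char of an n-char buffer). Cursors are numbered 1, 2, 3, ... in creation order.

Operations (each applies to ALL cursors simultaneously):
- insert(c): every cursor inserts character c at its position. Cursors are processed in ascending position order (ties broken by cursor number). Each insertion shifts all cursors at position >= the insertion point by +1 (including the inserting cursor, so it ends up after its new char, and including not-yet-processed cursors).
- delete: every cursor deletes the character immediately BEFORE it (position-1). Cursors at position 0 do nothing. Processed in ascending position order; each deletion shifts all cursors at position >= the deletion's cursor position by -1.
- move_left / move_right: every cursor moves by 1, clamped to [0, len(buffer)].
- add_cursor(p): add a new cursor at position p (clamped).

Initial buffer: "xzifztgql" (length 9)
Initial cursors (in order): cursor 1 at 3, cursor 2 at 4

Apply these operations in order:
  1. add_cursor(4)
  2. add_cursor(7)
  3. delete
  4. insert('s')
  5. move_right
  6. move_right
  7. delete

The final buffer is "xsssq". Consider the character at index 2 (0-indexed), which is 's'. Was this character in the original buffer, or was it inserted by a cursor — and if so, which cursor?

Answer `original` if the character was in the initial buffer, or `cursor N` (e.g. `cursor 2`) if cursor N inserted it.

After op 1 (add_cursor(4)): buffer="xzifztgql" (len 9), cursors c1@3 c2@4 c3@4, authorship .........
After op 2 (add_cursor(7)): buffer="xzifztgql" (len 9), cursors c1@3 c2@4 c3@4 c4@7, authorship .........
After op 3 (delete): buffer="xztql" (len 5), cursors c1@1 c2@1 c3@1 c4@3, authorship .....
After op 4 (insert('s')): buffer="xsssztsql" (len 9), cursors c1@4 c2@4 c3@4 c4@7, authorship .123..4..
After op 5 (move_right): buffer="xsssztsql" (len 9), cursors c1@5 c2@5 c3@5 c4@8, authorship .123..4..
After op 6 (move_right): buffer="xsssztsql" (len 9), cursors c1@6 c2@6 c3@6 c4@9, authorship .123..4..
After op 7 (delete): buffer="xsssq" (len 5), cursors c1@3 c2@3 c3@3 c4@5, authorship .124.
Authorship (.=original, N=cursor N): . 1 2 4 .
Index 2: author = 2

Answer: cursor 2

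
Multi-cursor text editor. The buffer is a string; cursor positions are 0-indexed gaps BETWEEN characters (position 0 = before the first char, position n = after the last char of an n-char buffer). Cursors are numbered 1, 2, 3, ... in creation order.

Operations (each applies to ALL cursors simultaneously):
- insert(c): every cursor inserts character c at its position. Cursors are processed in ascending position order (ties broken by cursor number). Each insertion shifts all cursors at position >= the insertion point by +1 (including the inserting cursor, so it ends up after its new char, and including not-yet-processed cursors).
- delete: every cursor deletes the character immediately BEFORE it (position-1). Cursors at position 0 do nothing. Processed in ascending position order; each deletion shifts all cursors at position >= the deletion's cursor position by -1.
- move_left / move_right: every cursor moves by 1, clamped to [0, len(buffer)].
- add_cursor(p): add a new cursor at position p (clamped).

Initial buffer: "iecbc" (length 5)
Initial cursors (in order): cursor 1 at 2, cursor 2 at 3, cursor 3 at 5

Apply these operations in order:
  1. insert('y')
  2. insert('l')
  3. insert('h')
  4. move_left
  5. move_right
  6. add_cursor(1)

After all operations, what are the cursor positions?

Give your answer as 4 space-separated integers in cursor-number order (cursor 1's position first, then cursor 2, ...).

After op 1 (insert('y')): buffer="ieycybcy" (len 8), cursors c1@3 c2@5 c3@8, authorship ..1.2..3
After op 2 (insert('l')): buffer="ieylcylbcyl" (len 11), cursors c1@4 c2@7 c3@11, authorship ..11.22..33
After op 3 (insert('h')): buffer="ieylhcylhbcylh" (len 14), cursors c1@5 c2@9 c3@14, authorship ..111.222..333
After op 4 (move_left): buffer="ieylhcylhbcylh" (len 14), cursors c1@4 c2@8 c3@13, authorship ..111.222..333
After op 5 (move_right): buffer="ieylhcylhbcylh" (len 14), cursors c1@5 c2@9 c3@14, authorship ..111.222..333
After op 6 (add_cursor(1)): buffer="ieylhcylhbcylh" (len 14), cursors c4@1 c1@5 c2@9 c3@14, authorship ..111.222..333

Answer: 5 9 14 1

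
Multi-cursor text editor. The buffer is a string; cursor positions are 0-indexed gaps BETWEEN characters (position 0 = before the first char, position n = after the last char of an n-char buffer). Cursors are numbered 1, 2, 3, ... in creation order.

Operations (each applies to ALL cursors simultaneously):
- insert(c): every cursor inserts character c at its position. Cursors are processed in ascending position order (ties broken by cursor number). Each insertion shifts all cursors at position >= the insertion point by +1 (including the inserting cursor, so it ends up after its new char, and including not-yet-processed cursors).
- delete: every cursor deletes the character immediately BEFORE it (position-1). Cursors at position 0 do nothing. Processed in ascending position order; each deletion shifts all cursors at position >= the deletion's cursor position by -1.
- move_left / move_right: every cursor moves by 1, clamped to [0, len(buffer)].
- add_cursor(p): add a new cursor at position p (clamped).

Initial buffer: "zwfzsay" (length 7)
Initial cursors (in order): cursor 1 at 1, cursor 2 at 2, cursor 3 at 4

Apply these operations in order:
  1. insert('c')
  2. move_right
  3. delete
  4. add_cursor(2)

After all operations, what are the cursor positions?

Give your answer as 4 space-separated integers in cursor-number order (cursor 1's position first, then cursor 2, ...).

Answer: 2 3 5 2

Derivation:
After op 1 (insert('c')): buffer="zcwcfzcsay" (len 10), cursors c1@2 c2@4 c3@7, authorship .1.2..3...
After op 2 (move_right): buffer="zcwcfzcsay" (len 10), cursors c1@3 c2@5 c3@8, authorship .1.2..3...
After op 3 (delete): buffer="zcczcay" (len 7), cursors c1@2 c2@3 c3@5, authorship .12.3..
After op 4 (add_cursor(2)): buffer="zcczcay" (len 7), cursors c1@2 c4@2 c2@3 c3@5, authorship .12.3..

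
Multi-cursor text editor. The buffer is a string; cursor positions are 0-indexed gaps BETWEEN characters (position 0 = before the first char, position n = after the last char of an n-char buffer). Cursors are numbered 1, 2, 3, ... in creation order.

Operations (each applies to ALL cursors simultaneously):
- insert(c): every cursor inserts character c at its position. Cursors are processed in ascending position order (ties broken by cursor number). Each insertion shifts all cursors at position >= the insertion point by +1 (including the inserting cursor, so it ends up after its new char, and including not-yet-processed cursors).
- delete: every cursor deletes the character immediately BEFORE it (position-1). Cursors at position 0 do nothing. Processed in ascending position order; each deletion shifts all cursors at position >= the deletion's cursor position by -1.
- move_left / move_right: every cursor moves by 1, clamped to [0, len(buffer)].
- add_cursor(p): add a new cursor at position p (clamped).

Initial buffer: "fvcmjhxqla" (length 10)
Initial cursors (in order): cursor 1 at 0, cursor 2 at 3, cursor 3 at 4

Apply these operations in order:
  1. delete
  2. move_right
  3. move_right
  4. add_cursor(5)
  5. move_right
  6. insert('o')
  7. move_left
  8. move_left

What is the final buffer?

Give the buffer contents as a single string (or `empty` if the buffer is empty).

After op 1 (delete): buffer="fvjhxqla" (len 8), cursors c1@0 c2@2 c3@2, authorship ........
After op 2 (move_right): buffer="fvjhxqla" (len 8), cursors c1@1 c2@3 c3@3, authorship ........
After op 3 (move_right): buffer="fvjhxqla" (len 8), cursors c1@2 c2@4 c3@4, authorship ........
After op 4 (add_cursor(5)): buffer="fvjhxqla" (len 8), cursors c1@2 c2@4 c3@4 c4@5, authorship ........
After op 5 (move_right): buffer="fvjhxqla" (len 8), cursors c1@3 c2@5 c3@5 c4@6, authorship ........
After op 6 (insert('o')): buffer="fvjohxooqola" (len 12), cursors c1@4 c2@8 c3@8 c4@10, authorship ...1..23.4..
After op 7 (move_left): buffer="fvjohxooqola" (len 12), cursors c1@3 c2@7 c3@7 c4@9, authorship ...1..23.4..
After op 8 (move_left): buffer="fvjohxooqola" (len 12), cursors c1@2 c2@6 c3@6 c4@8, authorship ...1..23.4..

Answer: fvjohxooqola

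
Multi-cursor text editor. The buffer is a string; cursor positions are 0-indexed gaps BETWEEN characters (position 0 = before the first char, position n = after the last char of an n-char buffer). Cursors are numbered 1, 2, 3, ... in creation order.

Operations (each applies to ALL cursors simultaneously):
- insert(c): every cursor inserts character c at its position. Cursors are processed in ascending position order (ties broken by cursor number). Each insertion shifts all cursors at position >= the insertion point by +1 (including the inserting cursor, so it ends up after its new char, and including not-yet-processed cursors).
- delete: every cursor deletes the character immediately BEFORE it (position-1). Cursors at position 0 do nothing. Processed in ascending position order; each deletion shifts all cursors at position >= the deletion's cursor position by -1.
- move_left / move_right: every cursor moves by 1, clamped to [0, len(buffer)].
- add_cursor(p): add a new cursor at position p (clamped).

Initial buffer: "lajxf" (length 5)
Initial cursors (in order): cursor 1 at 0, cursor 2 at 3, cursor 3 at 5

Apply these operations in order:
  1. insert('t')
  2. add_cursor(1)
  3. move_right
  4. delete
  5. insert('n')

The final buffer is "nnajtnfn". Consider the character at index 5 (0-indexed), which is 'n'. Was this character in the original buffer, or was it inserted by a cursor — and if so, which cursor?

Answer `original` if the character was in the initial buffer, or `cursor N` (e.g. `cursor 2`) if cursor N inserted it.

After op 1 (insert('t')): buffer="tlajtxft" (len 8), cursors c1@1 c2@5 c3@8, authorship 1...2..3
After op 2 (add_cursor(1)): buffer="tlajtxft" (len 8), cursors c1@1 c4@1 c2@5 c3@8, authorship 1...2..3
After op 3 (move_right): buffer="tlajtxft" (len 8), cursors c1@2 c4@2 c2@6 c3@8, authorship 1...2..3
After op 4 (delete): buffer="ajtf" (len 4), cursors c1@0 c4@0 c2@3 c3@4, authorship ..2.
After op 5 (insert('n')): buffer="nnajtnfn" (len 8), cursors c1@2 c4@2 c2@6 c3@8, authorship 14..22.3
Authorship (.=original, N=cursor N): 1 4 . . 2 2 . 3
Index 5: author = 2

Answer: cursor 2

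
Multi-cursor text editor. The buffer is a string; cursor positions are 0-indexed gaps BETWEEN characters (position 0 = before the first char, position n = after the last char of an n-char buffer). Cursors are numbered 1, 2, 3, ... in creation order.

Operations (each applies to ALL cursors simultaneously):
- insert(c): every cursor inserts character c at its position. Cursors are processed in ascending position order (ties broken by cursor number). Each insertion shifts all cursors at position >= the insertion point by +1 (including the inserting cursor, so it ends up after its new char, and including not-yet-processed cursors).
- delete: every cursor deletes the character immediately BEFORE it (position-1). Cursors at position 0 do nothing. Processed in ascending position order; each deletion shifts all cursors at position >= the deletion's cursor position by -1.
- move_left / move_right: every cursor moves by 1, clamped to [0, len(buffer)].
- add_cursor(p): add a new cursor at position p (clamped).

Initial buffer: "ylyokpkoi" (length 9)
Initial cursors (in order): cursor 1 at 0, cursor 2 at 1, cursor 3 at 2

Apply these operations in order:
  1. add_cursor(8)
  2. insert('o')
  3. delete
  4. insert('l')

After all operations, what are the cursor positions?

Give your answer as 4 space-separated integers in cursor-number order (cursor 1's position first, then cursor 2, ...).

After op 1 (add_cursor(8)): buffer="ylyokpkoi" (len 9), cursors c1@0 c2@1 c3@2 c4@8, authorship .........
After op 2 (insert('o')): buffer="oyoloyokpkooi" (len 13), cursors c1@1 c2@3 c3@5 c4@12, authorship 1.2.3......4.
After op 3 (delete): buffer="ylyokpkoi" (len 9), cursors c1@0 c2@1 c3@2 c4@8, authorship .........
After op 4 (insert('l')): buffer="lylllyokpkoli" (len 13), cursors c1@1 c2@3 c3@5 c4@12, authorship 1.2.3......4.

Answer: 1 3 5 12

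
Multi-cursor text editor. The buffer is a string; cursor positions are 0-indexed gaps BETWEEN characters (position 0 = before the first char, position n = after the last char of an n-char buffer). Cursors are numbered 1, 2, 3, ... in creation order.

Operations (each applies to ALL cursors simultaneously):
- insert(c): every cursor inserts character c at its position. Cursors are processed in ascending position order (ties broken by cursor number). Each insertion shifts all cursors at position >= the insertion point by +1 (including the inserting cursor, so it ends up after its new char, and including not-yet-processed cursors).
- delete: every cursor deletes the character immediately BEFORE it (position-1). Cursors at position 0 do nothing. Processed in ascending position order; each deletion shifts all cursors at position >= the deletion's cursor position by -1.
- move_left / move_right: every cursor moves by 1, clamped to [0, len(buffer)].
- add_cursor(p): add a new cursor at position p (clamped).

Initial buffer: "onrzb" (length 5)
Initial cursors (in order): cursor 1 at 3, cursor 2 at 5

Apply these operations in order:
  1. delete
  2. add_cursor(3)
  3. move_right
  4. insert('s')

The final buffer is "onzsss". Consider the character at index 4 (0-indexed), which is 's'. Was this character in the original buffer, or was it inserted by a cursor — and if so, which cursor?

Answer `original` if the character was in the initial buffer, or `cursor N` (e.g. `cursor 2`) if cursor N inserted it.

After op 1 (delete): buffer="onz" (len 3), cursors c1@2 c2@3, authorship ...
After op 2 (add_cursor(3)): buffer="onz" (len 3), cursors c1@2 c2@3 c3@3, authorship ...
After op 3 (move_right): buffer="onz" (len 3), cursors c1@3 c2@3 c3@3, authorship ...
After op 4 (insert('s')): buffer="onzsss" (len 6), cursors c1@6 c2@6 c3@6, authorship ...123
Authorship (.=original, N=cursor N): . . . 1 2 3
Index 4: author = 2

Answer: cursor 2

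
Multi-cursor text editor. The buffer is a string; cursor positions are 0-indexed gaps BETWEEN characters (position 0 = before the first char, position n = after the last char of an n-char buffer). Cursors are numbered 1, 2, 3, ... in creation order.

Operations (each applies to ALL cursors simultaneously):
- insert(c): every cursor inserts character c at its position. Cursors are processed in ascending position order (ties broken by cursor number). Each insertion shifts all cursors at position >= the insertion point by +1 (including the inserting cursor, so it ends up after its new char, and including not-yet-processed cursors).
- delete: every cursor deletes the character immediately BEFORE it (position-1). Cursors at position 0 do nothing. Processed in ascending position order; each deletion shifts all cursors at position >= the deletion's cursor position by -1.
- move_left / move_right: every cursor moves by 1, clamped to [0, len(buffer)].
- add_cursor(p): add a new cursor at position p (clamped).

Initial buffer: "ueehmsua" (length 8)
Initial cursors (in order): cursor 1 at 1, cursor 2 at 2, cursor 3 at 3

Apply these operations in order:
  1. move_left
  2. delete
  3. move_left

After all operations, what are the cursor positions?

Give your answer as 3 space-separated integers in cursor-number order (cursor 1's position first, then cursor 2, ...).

After op 1 (move_left): buffer="ueehmsua" (len 8), cursors c1@0 c2@1 c3@2, authorship ........
After op 2 (delete): buffer="ehmsua" (len 6), cursors c1@0 c2@0 c3@0, authorship ......
After op 3 (move_left): buffer="ehmsua" (len 6), cursors c1@0 c2@0 c3@0, authorship ......

Answer: 0 0 0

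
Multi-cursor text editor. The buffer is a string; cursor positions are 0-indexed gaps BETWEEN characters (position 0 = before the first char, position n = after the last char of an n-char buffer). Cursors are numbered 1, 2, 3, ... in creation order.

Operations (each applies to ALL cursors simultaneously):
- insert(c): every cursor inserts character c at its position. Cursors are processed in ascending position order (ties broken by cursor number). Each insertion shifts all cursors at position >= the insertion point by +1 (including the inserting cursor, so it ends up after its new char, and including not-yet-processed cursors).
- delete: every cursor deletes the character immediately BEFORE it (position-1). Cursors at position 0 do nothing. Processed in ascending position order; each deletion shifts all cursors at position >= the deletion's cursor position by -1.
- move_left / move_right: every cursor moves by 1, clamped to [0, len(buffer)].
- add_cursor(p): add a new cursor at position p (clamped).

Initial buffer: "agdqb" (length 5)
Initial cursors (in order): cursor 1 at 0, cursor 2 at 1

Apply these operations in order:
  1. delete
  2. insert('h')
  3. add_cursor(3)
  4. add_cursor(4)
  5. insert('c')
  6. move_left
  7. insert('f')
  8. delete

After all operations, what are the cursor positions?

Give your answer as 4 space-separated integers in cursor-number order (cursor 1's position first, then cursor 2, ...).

After op 1 (delete): buffer="gdqb" (len 4), cursors c1@0 c2@0, authorship ....
After op 2 (insert('h')): buffer="hhgdqb" (len 6), cursors c1@2 c2@2, authorship 12....
After op 3 (add_cursor(3)): buffer="hhgdqb" (len 6), cursors c1@2 c2@2 c3@3, authorship 12....
After op 4 (add_cursor(4)): buffer="hhgdqb" (len 6), cursors c1@2 c2@2 c3@3 c4@4, authorship 12....
After op 5 (insert('c')): buffer="hhccgcdcqb" (len 10), cursors c1@4 c2@4 c3@6 c4@8, authorship 1212.3.4..
After op 6 (move_left): buffer="hhccgcdcqb" (len 10), cursors c1@3 c2@3 c3@5 c4@7, authorship 1212.3.4..
After op 7 (insert('f')): buffer="hhcffcgfcdfcqb" (len 14), cursors c1@5 c2@5 c3@8 c4@11, authorship 121122.33.44..
After op 8 (delete): buffer="hhccgcdcqb" (len 10), cursors c1@3 c2@3 c3@5 c4@7, authorship 1212.3.4..

Answer: 3 3 5 7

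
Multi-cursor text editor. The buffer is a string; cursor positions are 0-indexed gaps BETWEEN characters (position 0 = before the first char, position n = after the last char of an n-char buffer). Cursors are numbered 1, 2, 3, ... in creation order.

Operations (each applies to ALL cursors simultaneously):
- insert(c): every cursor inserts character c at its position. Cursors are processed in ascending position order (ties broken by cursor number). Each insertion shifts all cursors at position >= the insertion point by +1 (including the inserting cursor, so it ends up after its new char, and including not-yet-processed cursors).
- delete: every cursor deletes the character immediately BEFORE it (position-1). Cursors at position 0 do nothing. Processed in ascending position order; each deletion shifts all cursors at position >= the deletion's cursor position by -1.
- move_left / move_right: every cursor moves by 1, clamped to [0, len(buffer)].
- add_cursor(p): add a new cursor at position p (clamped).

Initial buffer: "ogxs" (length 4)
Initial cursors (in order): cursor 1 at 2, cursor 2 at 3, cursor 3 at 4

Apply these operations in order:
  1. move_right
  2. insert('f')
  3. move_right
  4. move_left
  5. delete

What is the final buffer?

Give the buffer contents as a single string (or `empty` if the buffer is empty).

After op 1 (move_right): buffer="ogxs" (len 4), cursors c1@3 c2@4 c3@4, authorship ....
After op 2 (insert('f')): buffer="ogxfsff" (len 7), cursors c1@4 c2@7 c3@7, authorship ...1.23
After op 3 (move_right): buffer="ogxfsff" (len 7), cursors c1@5 c2@7 c3@7, authorship ...1.23
After op 4 (move_left): buffer="ogxfsff" (len 7), cursors c1@4 c2@6 c3@6, authorship ...1.23
After op 5 (delete): buffer="ogxf" (len 4), cursors c1@3 c2@3 c3@3, authorship ...3

Answer: ogxf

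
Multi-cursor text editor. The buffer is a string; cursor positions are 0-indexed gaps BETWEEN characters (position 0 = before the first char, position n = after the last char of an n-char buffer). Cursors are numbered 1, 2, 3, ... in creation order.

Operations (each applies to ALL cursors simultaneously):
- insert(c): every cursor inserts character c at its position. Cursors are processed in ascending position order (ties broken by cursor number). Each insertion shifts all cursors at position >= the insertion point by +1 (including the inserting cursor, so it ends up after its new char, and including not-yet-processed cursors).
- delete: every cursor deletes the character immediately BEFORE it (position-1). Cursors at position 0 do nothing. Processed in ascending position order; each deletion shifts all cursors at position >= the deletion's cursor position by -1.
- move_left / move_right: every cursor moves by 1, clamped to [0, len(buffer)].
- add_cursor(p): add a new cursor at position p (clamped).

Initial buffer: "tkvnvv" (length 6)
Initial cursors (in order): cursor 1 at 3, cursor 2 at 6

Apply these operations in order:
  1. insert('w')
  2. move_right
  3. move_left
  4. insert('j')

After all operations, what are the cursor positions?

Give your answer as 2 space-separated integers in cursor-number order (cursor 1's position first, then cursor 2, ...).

After op 1 (insert('w')): buffer="tkvwnvvw" (len 8), cursors c1@4 c2@8, authorship ...1...2
After op 2 (move_right): buffer="tkvwnvvw" (len 8), cursors c1@5 c2@8, authorship ...1...2
After op 3 (move_left): buffer="tkvwnvvw" (len 8), cursors c1@4 c2@7, authorship ...1...2
After op 4 (insert('j')): buffer="tkvwjnvvjw" (len 10), cursors c1@5 c2@9, authorship ...11...22

Answer: 5 9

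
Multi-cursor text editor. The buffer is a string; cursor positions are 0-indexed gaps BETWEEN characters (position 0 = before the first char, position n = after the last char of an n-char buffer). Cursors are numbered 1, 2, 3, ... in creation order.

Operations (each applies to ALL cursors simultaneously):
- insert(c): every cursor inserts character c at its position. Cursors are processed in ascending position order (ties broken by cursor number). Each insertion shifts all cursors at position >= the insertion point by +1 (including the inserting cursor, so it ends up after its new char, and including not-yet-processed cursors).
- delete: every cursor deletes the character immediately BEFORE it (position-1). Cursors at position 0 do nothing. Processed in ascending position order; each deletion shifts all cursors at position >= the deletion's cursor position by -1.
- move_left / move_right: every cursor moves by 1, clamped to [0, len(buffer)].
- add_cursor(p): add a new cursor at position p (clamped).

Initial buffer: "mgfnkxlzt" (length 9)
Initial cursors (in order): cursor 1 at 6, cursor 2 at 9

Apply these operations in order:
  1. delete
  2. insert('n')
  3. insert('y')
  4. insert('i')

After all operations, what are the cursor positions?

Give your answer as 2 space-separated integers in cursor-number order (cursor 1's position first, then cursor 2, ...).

Answer: 8 13

Derivation:
After op 1 (delete): buffer="mgfnklz" (len 7), cursors c1@5 c2@7, authorship .......
After op 2 (insert('n')): buffer="mgfnknlzn" (len 9), cursors c1@6 c2@9, authorship .....1..2
After op 3 (insert('y')): buffer="mgfnknylzny" (len 11), cursors c1@7 c2@11, authorship .....11..22
After op 4 (insert('i')): buffer="mgfnknyilznyi" (len 13), cursors c1@8 c2@13, authorship .....111..222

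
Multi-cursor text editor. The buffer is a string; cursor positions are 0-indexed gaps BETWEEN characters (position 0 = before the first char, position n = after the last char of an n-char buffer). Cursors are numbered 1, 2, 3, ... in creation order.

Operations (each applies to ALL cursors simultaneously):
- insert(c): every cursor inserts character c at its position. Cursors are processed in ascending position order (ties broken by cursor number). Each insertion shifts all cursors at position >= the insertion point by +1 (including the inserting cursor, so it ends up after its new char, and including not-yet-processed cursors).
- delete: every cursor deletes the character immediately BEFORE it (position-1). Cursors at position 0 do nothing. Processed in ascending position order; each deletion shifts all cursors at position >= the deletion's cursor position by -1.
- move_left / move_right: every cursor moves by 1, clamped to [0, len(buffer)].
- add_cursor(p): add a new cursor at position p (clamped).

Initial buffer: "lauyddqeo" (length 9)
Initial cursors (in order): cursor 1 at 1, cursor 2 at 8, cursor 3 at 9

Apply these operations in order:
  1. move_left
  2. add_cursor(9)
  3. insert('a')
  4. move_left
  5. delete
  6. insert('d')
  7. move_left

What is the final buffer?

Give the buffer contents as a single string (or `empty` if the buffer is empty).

After op 1 (move_left): buffer="lauyddqeo" (len 9), cursors c1@0 c2@7 c3@8, authorship .........
After op 2 (add_cursor(9)): buffer="lauyddqeo" (len 9), cursors c1@0 c2@7 c3@8 c4@9, authorship .........
After op 3 (insert('a')): buffer="alauyddqaeaoa" (len 13), cursors c1@1 c2@9 c3@11 c4@13, authorship 1.......2.3.4
After op 4 (move_left): buffer="alauyddqaeaoa" (len 13), cursors c1@0 c2@8 c3@10 c4@12, authorship 1.......2.3.4
After op 5 (delete): buffer="alauyddaaa" (len 10), cursors c1@0 c2@7 c3@8 c4@9, authorship 1......234
After op 6 (insert('d')): buffer="dalauydddadada" (len 14), cursors c1@1 c2@9 c3@11 c4@13, authorship 11......223344
After op 7 (move_left): buffer="dalauydddadada" (len 14), cursors c1@0 c2@8 c3@10 c4@12, authorship 11......223344

Answer: dalauydddadada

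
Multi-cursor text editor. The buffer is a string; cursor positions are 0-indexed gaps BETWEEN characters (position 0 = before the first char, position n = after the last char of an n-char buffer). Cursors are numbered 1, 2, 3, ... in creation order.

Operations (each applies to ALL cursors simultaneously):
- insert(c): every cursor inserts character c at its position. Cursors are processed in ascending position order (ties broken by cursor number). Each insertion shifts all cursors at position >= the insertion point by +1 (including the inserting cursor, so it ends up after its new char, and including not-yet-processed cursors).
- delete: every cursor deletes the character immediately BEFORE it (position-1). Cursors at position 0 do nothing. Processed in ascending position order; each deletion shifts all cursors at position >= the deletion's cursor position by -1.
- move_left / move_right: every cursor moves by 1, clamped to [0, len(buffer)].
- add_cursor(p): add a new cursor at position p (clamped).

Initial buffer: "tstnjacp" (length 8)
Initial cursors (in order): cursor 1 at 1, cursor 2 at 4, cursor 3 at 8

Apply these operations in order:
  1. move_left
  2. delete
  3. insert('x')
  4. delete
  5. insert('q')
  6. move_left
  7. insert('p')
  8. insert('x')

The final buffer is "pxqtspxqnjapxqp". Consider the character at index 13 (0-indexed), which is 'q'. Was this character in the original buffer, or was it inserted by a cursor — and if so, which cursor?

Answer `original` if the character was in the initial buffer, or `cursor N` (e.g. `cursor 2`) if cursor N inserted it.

Answer: cursor 3

Derivation:
After op 1 (move_left): buffer="tstnjacp" (len 8), cursors c1@0 c2@3 c3@7, authorship ........
After op 2 (delete): buffer="tsnjap" (len 6), cursors c1@0 c2@2 c3@5, authorship ......
After op 3 (insert('x')): buffer="xtsxnjaxp" (len 9), cursors c1@1 c2@4 c3@8, authorship 1..2...3.
After op 4 (delete): buffer="tsnjap" (len 6), cursors c1@0 c2@2 c3@5, authorship ......
After op 5 (insert('q')): buffer="qtsqnjaqp" (len 9), cursors c1@1 c2@4 c3@8, authorship 1..2...3.
After op 6 (move_left): buffer="qtsqnjaqp" (len 9), cursors c1@0 c2@3 c3@7, authorship 1..2...3.
After op 7 (insert('p')): buffer="pqtspqnjapqp" (len 12), cursors c1@1 c2@5 c3@10, authorship 11..22...33.
After op 8 (insert('x')): buffer="pxqtspxqnjapxqp" (len 15), cursors c1@2 c2@7 c3@13, authorship 111..222...333.
Authorship (.=original, N=cursor N): 1 1 1 . . 2 2 2 . . . 3 3 3 .
Index 13: author = 3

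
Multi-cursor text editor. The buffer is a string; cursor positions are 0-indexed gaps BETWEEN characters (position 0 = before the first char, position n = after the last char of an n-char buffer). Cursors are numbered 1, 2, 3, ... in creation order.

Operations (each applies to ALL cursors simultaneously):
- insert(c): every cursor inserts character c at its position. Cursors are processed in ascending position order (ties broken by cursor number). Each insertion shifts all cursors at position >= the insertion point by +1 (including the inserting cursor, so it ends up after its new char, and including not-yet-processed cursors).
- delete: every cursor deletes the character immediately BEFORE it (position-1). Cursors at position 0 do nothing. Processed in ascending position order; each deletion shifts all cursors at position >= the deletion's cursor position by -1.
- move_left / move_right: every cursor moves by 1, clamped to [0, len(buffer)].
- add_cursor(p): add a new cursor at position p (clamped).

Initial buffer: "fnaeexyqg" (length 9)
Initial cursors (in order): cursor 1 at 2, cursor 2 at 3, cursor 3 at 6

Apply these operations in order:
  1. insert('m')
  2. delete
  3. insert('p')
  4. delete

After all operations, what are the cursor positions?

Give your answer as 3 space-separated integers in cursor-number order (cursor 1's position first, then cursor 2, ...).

After op 1 (insert('m')): buffer="fnmameexmyqg" (len 12), cursors c1@3 c2@5 c3@9, authorship ..1.2...3...
After op 2 (delete): buffer="fnaeexyqg" (len 9), cursors c1@2 c2@3 c3@6, authorship .........
After op 3 (insert('p')): buffer="fnpapeexpyqg" (len 12), cursors c1@3 c2@5 c3@9, authorship ..1.2...3...
After op 4 (delete): buffer="fnaeexyqg" (len 9), cursors c1@2 c2@3 c3@6, authorship .........

Answer: 2 3 6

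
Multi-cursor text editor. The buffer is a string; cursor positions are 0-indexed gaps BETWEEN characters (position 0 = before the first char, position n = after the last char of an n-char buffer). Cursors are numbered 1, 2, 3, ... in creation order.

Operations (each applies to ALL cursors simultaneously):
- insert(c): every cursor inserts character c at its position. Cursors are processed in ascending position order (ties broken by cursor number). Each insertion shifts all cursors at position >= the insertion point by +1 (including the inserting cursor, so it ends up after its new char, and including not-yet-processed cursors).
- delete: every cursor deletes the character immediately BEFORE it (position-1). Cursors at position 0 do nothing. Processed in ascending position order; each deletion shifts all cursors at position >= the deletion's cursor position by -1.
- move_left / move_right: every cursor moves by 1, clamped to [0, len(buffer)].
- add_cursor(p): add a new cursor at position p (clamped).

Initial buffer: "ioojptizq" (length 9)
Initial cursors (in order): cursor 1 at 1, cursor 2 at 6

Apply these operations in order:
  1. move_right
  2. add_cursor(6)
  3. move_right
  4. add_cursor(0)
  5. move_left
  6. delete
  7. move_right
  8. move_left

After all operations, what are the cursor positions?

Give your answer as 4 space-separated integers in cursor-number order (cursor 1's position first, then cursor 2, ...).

After op 1 (move_right): buffer="ioojptizq" (len 9), cursors c1@2 c2@7, authorship .........
After op 2 (add_cursor(6)): buffer="ioojptizq" (len 9), cursors c1@2 c3@6 c2@7, authorship .........
After op 3 (move_right): buffer="ioojptizq" (len 9), cursors c1@3 c3@7 c2@8, authorship .........
After op 4 (add_cursor(0)): buffer="ioojptizq" (len 9), cursors c4@0 c1@3 c3@7 c2@8, authorship .........
After op 5 (move_left): buffer="ioojptizq" (len 9), cursors c4@0 c1@2 c3@6 c2@7, authorship .........
After op 6 (delete): buffer="iojpzq" (len 6), cursors c4@0 c1@1 c2@4 c3@4, authorship ......
After op 7 (move_right): buffer="iojpzq" (len 6), cursors c4@1 c1@2 c2@5 c3@5, authorship ......
After op 8 (move_left): buffer="iojpzq" (len 6), cursors c4@0 c1@1 c2@4 c3@4, authorship ......

Answer: 1 4 4 0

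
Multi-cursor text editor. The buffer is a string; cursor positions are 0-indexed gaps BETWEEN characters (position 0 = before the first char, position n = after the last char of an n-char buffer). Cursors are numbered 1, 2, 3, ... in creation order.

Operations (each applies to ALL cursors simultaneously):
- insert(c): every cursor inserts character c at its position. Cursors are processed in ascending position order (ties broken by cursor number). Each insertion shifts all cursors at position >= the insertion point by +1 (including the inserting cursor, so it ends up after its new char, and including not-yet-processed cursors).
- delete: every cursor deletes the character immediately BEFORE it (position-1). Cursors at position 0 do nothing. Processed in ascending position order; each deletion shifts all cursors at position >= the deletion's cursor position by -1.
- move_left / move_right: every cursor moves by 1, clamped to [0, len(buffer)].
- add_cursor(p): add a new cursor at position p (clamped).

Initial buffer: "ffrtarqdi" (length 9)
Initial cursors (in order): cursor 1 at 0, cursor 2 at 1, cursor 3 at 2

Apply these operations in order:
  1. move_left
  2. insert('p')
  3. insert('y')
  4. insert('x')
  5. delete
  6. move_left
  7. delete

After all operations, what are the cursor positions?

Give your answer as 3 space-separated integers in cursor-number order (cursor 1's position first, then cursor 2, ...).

After op 1 (move_left): buffer="ffrtarqdi" (len 9), cursors c1@0 c2@0 c3@1, authorship .........
After op 2 (insert('p')): buffer="ppfpfrtarqdi" (len 12), cursors c1@2 c2@2 c3@4, authorship 12.3........
After op 3 (insert('y')): buffer="ppyyfpyfrtarqdi" (len 15), cursors c1@4 c2@4 c3@7, authorship 1212.33........
After op 4 (insert('x')): buffer="ppyyxxfpyxfrtarqdi" (len 18), cursors c1@6 c2@6 c3@10, authorship 121212.333........
After op 5 (delete): buffer="ppyyfpyfrtarqdi" (len 15), cursors c1@4 c2@4 c3@7, authorship 1212.33........
After op 6 (move_left): buffer="ppyyfpyfrtarqdi" (len 15), cursors c1@3 c2@3 c3@6, authorship 1212.33........
After op 7 (delete): buffer="pyfyfrtarqdi" (len 12), cursors c1@1 c2@1 c3@3, authorship 12.3........

Answer: 1 1 3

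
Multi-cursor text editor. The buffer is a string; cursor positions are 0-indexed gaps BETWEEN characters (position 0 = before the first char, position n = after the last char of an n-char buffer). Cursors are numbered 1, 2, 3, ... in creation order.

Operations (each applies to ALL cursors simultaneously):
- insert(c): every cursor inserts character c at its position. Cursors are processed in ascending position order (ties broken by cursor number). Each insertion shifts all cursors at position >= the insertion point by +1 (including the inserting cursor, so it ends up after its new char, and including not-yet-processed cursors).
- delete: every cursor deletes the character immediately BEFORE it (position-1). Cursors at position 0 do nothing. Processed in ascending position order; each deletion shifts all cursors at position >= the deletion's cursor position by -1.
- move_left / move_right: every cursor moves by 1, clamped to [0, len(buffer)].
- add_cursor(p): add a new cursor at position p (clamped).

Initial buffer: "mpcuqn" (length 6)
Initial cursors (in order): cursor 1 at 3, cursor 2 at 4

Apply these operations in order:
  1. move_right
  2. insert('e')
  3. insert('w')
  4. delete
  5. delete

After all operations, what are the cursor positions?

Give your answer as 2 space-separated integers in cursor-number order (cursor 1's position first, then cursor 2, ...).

Answer: 4 5

Derivation:
After op 1 (move_right): buffer="mpcuqn" (len 6), cursors c1@4 c2@5, authorship ......
After op 2 (insert('e')): buffer="mpcueqen" (len 8), cursors c1@5 c2@7, authorship ....1.2.
After op 3 (insert('w')): buffer="mpcuewqewn" (len 10), cursors c1@6 c2@9, authorship ....11.22.
After op 4 (delete): buffer="mpcueqen" (len 8), cursors c1@5 c2@7, authorship ....1.2.
After op 5 (delete): buffer="mpcuqn" (len 6), cursors c1@4 c2@5, authorship ......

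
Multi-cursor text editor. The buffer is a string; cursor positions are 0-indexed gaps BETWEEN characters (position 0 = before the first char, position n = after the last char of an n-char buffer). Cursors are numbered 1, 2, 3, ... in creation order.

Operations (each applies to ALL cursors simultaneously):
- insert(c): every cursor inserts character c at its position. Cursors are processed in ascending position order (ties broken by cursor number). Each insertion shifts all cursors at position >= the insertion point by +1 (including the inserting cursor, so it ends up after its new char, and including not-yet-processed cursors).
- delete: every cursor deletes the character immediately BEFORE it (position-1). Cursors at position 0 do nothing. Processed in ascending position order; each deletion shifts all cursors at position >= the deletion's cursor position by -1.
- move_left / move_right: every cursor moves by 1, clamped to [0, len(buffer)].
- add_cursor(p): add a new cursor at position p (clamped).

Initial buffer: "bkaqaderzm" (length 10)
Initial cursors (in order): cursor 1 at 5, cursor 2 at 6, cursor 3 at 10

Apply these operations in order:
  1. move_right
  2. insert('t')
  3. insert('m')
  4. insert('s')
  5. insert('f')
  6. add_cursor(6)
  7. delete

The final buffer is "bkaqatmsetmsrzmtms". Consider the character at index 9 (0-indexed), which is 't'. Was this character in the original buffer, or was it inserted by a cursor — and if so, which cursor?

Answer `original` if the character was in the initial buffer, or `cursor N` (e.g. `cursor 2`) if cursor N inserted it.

After op 1 (move_right): buffer="bkaqaderzm" (len 10), cursors c1@6 c2@7 c3@10, authorship ..........
After op 2 (insert('t')): buffer="bkaqadtetrzmt" (len 13), cursors c1@7 c2@9 c3@13, authorship ......1.2...3
After op 3 (insert('m')): buffer="bkaqadtmetmrzmtm" (len 16), cursors c1@8 c2@11 c3@16, authorship ......11.22...33
After op 4 (insert('s')): buffer="bkaqadtmsetmsrzmtms" (len 19), cursors c1@9 c2@13 c3@19, authorship ......111.222...333
After op 5 (insert('f')): buffer="bkaqadtmsfetmsfrzmtmsf" (len 22), cursors c1@10 c2@15 c3@22, authorship ......1111.2222...3333
After op 6 (add_cursor(6)): buffer="bkaqadtmsfetmsfrzmtmsf" (len 22), cursors c4@6 c1@10 c2@15 c3@22, authorship ......1111.2222...3333
After op 7 (delete): buffer="bkaqatmsetmsrzmtms" (len 18), cursors c4@5 c1@8 c2@12 c3@18, authorship .....111.222...333
Authorship (.=original, N=cursor N): . . . . . 1 1 1 . 2 2 2 . . . 3 3 3
Index 9: author = 2

Answer: cursor 2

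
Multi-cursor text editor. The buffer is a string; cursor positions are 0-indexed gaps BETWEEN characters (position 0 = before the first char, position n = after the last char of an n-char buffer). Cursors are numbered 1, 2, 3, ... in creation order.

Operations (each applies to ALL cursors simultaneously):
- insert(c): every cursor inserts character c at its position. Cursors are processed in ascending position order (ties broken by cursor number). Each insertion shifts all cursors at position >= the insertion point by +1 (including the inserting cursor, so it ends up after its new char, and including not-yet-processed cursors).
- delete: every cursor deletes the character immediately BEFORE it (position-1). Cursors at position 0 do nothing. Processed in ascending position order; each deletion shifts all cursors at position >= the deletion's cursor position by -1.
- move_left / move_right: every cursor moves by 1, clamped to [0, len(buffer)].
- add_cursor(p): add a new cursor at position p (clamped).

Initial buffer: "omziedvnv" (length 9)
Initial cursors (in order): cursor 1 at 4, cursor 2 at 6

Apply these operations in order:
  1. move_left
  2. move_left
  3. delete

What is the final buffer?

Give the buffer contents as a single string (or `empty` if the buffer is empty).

After op 1 (move_left): buffer="omziedvnv" (len 9), cursors c1@3 c2@5, authorship .........
After op 2 (move_left): buffer="omziedvnv" (len 9), cursors c1@2 c2@4, authorship .........
After op 3 (delete): buffer="ozedvnv" (len 7), cursors c1@1 c2@2, authorship .......

Answer: ozedvnv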